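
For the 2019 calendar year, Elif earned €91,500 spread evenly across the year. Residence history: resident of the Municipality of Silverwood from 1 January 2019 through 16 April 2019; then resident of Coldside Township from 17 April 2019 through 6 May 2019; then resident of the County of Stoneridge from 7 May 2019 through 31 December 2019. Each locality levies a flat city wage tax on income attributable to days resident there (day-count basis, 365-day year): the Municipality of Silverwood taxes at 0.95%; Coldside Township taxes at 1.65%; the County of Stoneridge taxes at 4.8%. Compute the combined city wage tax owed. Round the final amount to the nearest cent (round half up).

The Municipality of Silverwood, 1 January – 16 April 2019: 106 days → €91,500 × 0.95% × 106/365 = €252.4397
Coldside Township, 17 April – 6 May 2019: 20 days → €91,500 × 1.65% × 20/365 = €82.7260
The County of Stoneridge, 7 May – 31 December 2019: 239 days → €91,500 × 4.8% × 239/365 = €2,875.8575
Total = €3,211.0233

€3,211.02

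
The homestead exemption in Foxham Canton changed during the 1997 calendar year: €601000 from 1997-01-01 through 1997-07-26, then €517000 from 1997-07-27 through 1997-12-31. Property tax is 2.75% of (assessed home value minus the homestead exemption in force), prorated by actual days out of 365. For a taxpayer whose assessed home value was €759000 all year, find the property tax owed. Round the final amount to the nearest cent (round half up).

€5344.95

1997-01-01 to 1997-07-26: 207 days, exemption €601000 → (€759000 − €601000) × 2.75% × 207/365 = €2464.1507
1997-07-27 to 1997-12-31: 158 days, exemption €517000 → (€759000 − €517000) × 2.75% × 158/365 = €2880.7945
Total = €5344.9452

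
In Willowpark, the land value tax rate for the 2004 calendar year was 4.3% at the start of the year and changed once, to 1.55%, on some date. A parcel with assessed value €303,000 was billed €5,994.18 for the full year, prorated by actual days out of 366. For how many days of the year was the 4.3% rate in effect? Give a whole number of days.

57 days

Let d = days at the first rate; then 366 − d days at the second rate.
€303,000 × [4.3%·d + 1.55%·(366−d)] / 366 = €5,994.18
Solving gives d = 57, so the new rate took effect on 27 Feb 2004.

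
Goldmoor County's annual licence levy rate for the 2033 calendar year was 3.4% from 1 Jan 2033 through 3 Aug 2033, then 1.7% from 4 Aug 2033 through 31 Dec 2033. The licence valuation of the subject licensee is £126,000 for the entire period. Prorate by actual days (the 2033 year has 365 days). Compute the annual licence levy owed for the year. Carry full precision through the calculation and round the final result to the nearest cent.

1 Jan – 3 Aug 2033: 215 days at 3.4% → £126,000 × 3.4% × 215/365 = £2,523.4521
4 Aug – 31 Dec 2033: 150 days at 1.7% → £126,000 × 1.7% × 150/365 = £880.2740
Total = £3,403.7260

£3,403.73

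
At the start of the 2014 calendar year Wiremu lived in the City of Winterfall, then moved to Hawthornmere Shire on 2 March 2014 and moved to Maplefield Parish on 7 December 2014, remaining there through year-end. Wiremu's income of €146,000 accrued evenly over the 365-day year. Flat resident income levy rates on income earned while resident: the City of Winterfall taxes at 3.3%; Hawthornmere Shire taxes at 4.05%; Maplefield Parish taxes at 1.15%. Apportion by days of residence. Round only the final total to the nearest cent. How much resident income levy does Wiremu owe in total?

The City of Winterfall, 1 January – 1 March 2014: 60 days → €146,000 × 3.3% × 60/365 = €792.0000
Hawthornmere Shire, 2 March – 6 December 2014: 280 days → €146,000 × 4.05% × 280/365 = €4,536.0000
Maplefield Parish, 7 December – 31 December 2014: 25 days → €146,000 × 1.15% × 25/365 = €115.0000
Total = €5,443.0000

€5,443.00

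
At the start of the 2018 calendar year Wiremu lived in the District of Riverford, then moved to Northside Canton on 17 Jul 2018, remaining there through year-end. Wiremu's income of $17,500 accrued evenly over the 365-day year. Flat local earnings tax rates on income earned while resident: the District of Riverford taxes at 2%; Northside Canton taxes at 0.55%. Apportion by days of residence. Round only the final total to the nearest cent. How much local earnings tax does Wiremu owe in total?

The District of Riverford, 1 Jan – 16 Jul 2018: 197 days → $17,500 × 2% × 197/365 = $188.9041
Northside Canton, 17 Jul – 31 Dec 2018: 168 days → $17,500 × 0.55% × 168/365 = $44.3014
Total = $233.2055

$233.21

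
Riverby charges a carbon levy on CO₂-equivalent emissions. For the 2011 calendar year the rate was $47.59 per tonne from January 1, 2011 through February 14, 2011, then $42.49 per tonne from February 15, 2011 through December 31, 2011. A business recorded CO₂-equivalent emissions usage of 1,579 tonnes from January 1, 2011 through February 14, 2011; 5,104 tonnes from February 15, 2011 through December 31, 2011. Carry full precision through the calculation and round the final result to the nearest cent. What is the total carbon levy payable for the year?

January 1 – February 14, 2011: 1,579 tonnes at $47.59/tonne → $75,144.61
February 15 – December 31, 2011: 5,104 tonnes at $42.49/tonne → $216,868.96

$292,013.57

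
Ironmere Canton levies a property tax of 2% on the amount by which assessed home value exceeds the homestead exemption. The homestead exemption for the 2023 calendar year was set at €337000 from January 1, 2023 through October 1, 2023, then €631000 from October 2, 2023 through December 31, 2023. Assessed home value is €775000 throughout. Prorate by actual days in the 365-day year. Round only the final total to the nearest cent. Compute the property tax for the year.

€7294.03

January 1 – October 1, 2023: 274 days, exemption €337000 → (€775000 − €337000) × 2% × 274/365 = €6576.0000
October 2 – December 31, 2023: 91 days, exemption €631000 → (€775000 − €631000) × 2% × 91/365 = €718.0274
Total = €7294.0274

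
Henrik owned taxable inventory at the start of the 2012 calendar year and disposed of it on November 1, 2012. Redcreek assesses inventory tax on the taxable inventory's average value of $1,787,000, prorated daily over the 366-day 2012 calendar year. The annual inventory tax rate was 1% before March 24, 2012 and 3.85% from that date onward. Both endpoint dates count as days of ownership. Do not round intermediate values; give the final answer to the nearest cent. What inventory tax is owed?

January 1 – March 23, 2012: 83 days at 1% → $1,787,000 × 1% × 83/366 = $4,052.4863
March 24 – November 1, 2012: 223 days at 3.85% → $1,787,000 × 3.85% × 223/366 = $41,918.8210
Total = $45,971.3074

$45,971.31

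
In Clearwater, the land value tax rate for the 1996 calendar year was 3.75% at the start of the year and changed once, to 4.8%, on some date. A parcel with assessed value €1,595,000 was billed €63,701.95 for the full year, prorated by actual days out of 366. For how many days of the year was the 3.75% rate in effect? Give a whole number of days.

281 days

Let d = days at the first rate; then 366 − d days at the second rate.
€1,595,000 × [3.75%·d + 4.8%·(366−d)] / 366 = €63,701.95
Solving gives d = 281, so the new rate took effect on 8 Oct 1996.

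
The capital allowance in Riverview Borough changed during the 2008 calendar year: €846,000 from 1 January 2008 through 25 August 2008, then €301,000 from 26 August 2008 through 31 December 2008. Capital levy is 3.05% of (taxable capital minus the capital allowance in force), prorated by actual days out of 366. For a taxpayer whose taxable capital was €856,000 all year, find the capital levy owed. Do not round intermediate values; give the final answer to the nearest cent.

1 January – 25 August 2008: 238 days, exemption €846,000 → (€856,000 − €846,000) × 3.05% × 238/366 = €198.3333
26 August – 31 December 2008: 128 days, exemption €301,000 → (€856,000 − €301,000) × 3.05% × 128/366 = €5,920.0000
Total = €6,118.3333

€6,118.33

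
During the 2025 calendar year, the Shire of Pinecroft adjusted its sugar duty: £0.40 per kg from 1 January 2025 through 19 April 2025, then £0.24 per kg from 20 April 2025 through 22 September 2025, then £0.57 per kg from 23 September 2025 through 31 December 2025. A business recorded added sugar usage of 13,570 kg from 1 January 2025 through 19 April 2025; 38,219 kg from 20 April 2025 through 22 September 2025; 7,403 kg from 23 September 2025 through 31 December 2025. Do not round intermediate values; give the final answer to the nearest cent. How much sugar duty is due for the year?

1 January – 19 April 2025: 13,570 kg at £0.40/kg → £5,428.00
20 April – 22 September 2025: 38,219 kg at £0.24/kg → £9,172.56
23 September – 31 December 2025: 7,403 kg at £0.57/kg → £4,219.71

£18,820.27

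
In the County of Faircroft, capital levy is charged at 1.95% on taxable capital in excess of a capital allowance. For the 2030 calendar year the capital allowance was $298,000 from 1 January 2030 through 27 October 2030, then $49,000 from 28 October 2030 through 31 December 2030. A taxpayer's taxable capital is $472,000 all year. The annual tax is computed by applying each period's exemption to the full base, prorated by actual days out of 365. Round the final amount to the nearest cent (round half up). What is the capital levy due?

1 January – 27 October 2030: 300 days, exemption $298,000 → ($472,000 − $298,000) × 1.95% × 300/365 = $2,788.7671
28 October – 31 December 2030: 65 days, exemption $49,000 → ($472,000 − $49,000) × 1.95% × 65/365 = $1,468.9110
Total = $4,257.6781

$4,257.68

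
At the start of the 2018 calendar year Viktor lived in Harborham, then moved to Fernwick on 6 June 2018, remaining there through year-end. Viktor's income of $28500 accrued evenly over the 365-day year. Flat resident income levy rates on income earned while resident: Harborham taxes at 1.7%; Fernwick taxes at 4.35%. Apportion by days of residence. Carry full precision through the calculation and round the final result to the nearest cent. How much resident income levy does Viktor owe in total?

$916.96

Harborham, 1 January – 5 June 2018: 156 days → $28500 × 1.7% × 156/365 = $207.0740
Fernwick, 6 June – 31 December 2018: 209 days → $28500 × 4.35% × 209/365 = $709.8842
Total = $916.9582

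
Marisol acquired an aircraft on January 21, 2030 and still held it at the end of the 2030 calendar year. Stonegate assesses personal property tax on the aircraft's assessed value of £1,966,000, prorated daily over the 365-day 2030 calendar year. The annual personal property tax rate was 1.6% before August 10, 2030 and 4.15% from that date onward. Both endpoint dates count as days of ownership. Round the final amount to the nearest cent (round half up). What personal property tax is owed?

£49,510.88

January 21 – August 9, 2030: 201 days at 1.6% → £1,966,000 × 1.6% × 201/365 = £17,322.3452
August 10 – December 31, 2030: 144 days at 4.15% → £1,966,000 × 4.15% × 144/365 = £32,188.5370
Total = £49,510.8822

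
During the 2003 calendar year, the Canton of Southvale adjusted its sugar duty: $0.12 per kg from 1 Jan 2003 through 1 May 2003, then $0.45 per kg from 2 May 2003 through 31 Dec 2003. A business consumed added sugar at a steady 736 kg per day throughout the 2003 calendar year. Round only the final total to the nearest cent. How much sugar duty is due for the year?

1 Jan – 1 May 2003: 121 days × 736 kg/day = 89,056 kg at $0.12/kg → $10,686.72
2 May – 31 Dec 2003: 244 days × 736 kg/day = 179,584 kg at $0.45/kg → $80,812.80

$91,499.52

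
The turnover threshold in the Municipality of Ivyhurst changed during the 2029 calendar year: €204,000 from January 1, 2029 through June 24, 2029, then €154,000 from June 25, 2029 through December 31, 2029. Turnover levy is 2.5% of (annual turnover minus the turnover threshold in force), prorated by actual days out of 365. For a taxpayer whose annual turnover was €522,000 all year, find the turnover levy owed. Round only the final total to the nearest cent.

€8,600.68

January 1 – June 24, 2029: 175 days, exemption €204,000 → (€522,000 − €204,000) × 2.5% × 175/365 = €3,811.6438
June 25 – December 31, 2029: 190 days, exemption €154,000 → (€522,000 − €154,000) × 2.5% × 190/365 = €4,789.0411
Total = €8,600.6849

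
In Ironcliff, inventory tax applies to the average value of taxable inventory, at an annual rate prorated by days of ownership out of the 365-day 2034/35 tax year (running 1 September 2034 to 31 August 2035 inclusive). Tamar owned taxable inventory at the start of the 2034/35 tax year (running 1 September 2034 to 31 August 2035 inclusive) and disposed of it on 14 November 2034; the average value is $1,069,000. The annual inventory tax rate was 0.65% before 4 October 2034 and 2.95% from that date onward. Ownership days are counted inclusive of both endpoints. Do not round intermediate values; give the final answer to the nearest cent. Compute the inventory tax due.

1 September – 3 October 2034: 33 days at 0.65% → $1,069,000 × 0.65% × 33/365 = $628.2205
4 October – 14 November 2034: 42 days at 2.95% → $1,069,000 × 2.95% × 42/365 = $3,628.7425
Total = $4,256.9630

$4,256.96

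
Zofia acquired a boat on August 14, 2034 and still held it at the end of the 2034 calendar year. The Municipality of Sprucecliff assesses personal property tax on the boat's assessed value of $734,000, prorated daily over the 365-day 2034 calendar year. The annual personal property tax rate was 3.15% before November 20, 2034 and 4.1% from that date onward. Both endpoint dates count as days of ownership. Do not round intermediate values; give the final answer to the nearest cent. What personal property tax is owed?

August 14 – November 19, 2034: 98 days at 3.15% → $734,000 × 3.15% × 98/365 = $6,207.8301
November 20 – December 31, 2034: 42 days at 4.1% → $734,000 × 4.1% × 42/365 = $3,462.8712
Total = $9,670.7014

$9,670.70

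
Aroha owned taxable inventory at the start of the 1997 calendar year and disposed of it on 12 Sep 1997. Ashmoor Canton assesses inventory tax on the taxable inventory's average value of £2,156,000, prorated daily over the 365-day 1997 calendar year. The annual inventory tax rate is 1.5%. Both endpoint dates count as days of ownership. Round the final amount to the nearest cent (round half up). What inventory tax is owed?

£22,593.70

Days held (1 Jan – 12 Sep 1997): 255 out of 365
Tax = £2,156,000 × 1.5% × 255/365 = £22,593.6986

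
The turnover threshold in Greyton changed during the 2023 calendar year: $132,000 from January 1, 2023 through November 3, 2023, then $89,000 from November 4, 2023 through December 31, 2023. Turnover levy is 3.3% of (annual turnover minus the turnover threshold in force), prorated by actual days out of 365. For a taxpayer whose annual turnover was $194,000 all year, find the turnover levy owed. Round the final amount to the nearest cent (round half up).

January 1 – November 3, 2023: 307 days, exemption $132,000 → ($194,000 − $132,000) × 3.3% × 307/365 = $1,720.8822
November 4 – December 31, 2023: 58 days, exemption $89,000 → ($194,000 − $89,000) × 3.3% × 58/365 = $550.6027
Total = $2,271.4849

$2,271.48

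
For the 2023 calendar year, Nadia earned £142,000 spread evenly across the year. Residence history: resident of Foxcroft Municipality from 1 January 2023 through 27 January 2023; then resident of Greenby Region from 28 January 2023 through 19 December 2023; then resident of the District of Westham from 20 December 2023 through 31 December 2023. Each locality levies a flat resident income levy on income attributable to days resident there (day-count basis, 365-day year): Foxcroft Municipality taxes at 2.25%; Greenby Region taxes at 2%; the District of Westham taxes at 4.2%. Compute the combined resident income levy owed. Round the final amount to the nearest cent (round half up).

Foxcroft Municipality, 1 January – 27 January 2023: 27 days → £142,000 × 2.25% × 27/365 = £236.3425
Greenby Region, 28 January – 19 December 2023: 326 days → £142,000 × 2% × 326/365 = £2,536.5479
The District of Westham, 20 December – 31 December 2023: 12 days → £142,000 × 4.2% × 12/365 = £196.0767
Total = £2,968.9671

£2,968.97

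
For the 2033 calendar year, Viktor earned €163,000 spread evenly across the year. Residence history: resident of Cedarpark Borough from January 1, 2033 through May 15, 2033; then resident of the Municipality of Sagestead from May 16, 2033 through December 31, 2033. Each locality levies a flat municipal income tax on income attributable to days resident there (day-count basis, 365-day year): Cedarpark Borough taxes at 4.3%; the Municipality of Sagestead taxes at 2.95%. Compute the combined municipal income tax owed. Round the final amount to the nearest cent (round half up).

Cedarpark Borough, January 1 – May 15, 2033: 135 days → €163,000 × 4.3% × 135/365 = €2,592.3699
The Municipality of Sagestead, May 16 – December 31, 2033: 230 days → €163,000 × 2.95% × 230/365 = €3,030.0137
Total = €5,622.3836

€5,622.38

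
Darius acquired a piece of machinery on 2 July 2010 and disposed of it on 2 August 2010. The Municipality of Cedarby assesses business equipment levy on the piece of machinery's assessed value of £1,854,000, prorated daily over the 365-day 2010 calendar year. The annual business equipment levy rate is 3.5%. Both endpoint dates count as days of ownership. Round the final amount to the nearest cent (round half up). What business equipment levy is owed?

£5,688.99

Days held (2 July – 2 August 2010): 32 out of 365
Tax = £1,854,000 × 3.5% × 32/365 = £5,688.9863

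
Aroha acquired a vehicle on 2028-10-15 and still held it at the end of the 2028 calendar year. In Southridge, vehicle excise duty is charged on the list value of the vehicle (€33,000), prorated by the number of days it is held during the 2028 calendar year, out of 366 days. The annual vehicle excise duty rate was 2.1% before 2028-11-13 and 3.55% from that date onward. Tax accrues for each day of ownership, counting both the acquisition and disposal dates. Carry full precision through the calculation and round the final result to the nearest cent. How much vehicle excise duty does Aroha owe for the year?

2028-10-15 to 2028-11-12: 29 days at 2.1% → €33,000 × 2.1% × 29/366 = €54.9098
2028-11-13 to 2028-12-31: 49 days at 3.55% → €33,000 × 3.55% × 49/366 = €156.8402
Total = €211.7500

€211.75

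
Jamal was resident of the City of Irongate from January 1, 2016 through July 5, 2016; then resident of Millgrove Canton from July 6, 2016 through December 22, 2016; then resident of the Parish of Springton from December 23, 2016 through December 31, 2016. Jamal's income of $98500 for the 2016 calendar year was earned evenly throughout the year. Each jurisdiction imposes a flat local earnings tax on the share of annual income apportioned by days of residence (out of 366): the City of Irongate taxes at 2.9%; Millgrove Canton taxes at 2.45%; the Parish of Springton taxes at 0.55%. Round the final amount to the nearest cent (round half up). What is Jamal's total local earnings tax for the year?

$2593.70

The City of Irongate, January 1 – July 5, 2016: 187 days → $98500 × 2.9% × 187/366 = $1459.4686
Millgrove Canton, July 6 – December 22, 2016: 170 days → $98500 × 2.45% × 170/366 = $1120.9085
The Parish of Springton, December 23 – December 31, 2016: 9 days → $98500 × 0.55% × 9/366 = $13.3217
Total = $2593.6988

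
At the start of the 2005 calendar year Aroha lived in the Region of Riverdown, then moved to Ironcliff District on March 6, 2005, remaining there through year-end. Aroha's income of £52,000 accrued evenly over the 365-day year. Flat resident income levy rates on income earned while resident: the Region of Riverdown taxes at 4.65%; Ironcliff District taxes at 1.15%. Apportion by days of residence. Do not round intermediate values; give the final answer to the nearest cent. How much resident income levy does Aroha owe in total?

£917.12

The Region of Riverdown, January 1 – March 5, 2005: 64 days → £52,000 × 4.65% × 64/365 = £423.9781
Ironcliff District, March 6 – December 31, 2005: 301 days → £52,000 × 1.15% × 301/365 = £493.1452
Total = £917.1233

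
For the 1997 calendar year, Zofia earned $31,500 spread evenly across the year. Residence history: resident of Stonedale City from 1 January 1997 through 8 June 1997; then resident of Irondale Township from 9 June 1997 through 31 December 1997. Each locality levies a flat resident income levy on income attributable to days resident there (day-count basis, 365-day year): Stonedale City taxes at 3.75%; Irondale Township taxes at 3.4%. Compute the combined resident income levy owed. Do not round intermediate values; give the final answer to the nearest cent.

$1,119.03

Stonedale City, 1 January – 8 June 1997: 159 days → $31,500 × 3.75% × 159/365 = $514.5719
Irondale Township, 9 June – 31 December 1997: 206 days → $31,500 × 3.4% × 206/365 = $604.4548
Total = $1,119.0267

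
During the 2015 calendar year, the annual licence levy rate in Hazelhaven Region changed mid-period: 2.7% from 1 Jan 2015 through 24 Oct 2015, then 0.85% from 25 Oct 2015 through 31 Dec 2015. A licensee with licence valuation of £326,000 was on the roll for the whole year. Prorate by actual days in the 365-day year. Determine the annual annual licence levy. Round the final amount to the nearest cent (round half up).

£7,678.42

1 Jan – 24 Oct 2015: 297 days at 2.7% → £326,000 × 2.7% × 297/365 = £7,162.1753
25 Oct – 31 Dec 2015: 68 days at 0.85% → £326,000 × 0.85% × 68/365 = £516.2411
Total = £7,678.4164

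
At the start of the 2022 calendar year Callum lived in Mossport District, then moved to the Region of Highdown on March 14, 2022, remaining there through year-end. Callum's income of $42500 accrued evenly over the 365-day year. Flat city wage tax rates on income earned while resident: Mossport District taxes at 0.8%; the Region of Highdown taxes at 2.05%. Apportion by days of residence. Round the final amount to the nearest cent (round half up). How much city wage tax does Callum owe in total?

$766.46

Mossport District, January 1 – March 13, 2022: 72 days → $42500 × 0.8% × 72/365 = $67.0685
The Region of Highdown, March 14 – December 31, 2022: 293 days → $42500 × 2.05% × 293/365 = $699.3870
Total = $766.4555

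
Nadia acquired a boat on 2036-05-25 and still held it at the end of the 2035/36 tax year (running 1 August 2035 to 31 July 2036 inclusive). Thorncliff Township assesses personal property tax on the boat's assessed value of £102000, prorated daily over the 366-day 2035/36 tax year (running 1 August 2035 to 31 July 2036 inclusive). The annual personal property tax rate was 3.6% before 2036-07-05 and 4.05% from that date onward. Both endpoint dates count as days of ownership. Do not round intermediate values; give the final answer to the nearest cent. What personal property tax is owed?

£716.09

2036-05-25 to 2036-07-04: 41 days at 3.6% → £102000 × 3.6% × 41/366 = £411.3443
2036-07-05 to 2036-07-31: 27 days at 4.05% → £102000 × 4.05% × 27/366 = £304.7459
Total = £716.0902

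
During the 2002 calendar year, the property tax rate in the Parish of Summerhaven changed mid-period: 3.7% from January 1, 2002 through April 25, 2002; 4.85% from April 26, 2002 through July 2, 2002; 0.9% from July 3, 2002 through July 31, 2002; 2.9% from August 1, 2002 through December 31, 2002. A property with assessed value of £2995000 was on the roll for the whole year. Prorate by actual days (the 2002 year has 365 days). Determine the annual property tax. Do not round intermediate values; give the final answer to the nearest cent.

January 1 – April 25, 2002: 115 days at 3.7% → £2995000 × 3.7% × 115/365 = £34914.3151
April 26 – July 2, 2002: 68 days at 4.85% → £2995000 × 4.85% × 68/365 = £27061.6712
July 3 – July 31, 2002: 29 days at 0.9% → £2995000 × 0.9% × 29/365 = £2141.6301
August 1 – December 31, 2002: 153 days at 2.9% → £2995000 × 2.9% × 153/365 = £36407.7123
Total = £100525.3288

£100525.33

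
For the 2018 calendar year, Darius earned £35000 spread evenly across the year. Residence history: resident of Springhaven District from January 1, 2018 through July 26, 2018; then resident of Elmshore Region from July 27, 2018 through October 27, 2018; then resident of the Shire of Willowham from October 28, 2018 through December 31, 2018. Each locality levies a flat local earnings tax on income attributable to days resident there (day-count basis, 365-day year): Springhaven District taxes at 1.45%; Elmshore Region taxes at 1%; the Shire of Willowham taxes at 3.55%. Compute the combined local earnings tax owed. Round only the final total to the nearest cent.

£598.26

Springhaven District, January 1 – July 26, 2018: 207 days → £35000 × 1.45% × 207/365 = £287.8151
Elmshore Region, July 27 – October 27, 2018: 93 days → £35000 × 1% × 93/365 = £89.1781
The Shire of Willowham, October 28 – December 31, 2018: 65 days → £35000 × 3.55% × 65/365 = £221.2671
Total = £598.2603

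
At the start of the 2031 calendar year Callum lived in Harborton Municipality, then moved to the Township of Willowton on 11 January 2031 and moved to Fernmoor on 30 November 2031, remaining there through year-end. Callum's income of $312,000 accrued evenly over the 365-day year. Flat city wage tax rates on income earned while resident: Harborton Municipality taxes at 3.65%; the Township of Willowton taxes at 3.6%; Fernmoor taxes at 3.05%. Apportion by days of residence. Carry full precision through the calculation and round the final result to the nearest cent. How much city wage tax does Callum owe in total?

$11,085.83

Harborton Municipality, 1 January – 10 January 2031: 10 days → $312,000 × 3.65% × 10/365 = $312.0000
The Township of Willowton, 11 January – 29 November 2031: 323 days → $312,000 × 3.6% × 323/365 = $9,939.5507
Fernmoor, 30 November – 31 December 2031: 32 days → $312,000 × 3.05% × 32/365 = $834.2795
Total = $11,085.8301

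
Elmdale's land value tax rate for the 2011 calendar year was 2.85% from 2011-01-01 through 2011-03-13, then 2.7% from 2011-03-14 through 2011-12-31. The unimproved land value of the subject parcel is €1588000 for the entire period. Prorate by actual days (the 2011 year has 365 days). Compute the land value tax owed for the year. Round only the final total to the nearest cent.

€43345.87

2011-01-01 to 2011-03-13: 72 days at 2.85% → €1588000 × 2.85% × 72/365 = €8927.6055
2011-03-14 to 2011-12-31: 293 days at 2.7% → €1588000 × 2.7% × 293/365 = €34418.2685
Total = €43345.8740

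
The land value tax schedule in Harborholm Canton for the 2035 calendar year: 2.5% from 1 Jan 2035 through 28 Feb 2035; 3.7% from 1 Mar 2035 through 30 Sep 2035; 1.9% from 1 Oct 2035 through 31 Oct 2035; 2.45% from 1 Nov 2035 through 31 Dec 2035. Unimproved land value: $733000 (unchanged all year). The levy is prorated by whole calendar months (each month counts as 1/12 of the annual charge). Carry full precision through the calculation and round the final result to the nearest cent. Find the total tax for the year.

1 Jan – 28 Feb 2035: 2 months at 2.5% → $733000 × 2.5% × 2/12 = $3054.1667
1 Mar – 30 Sep 2035: 7 months at 3.7% → $733000 × 3.7% × 7/12 = $15820.5833
1 Oct – 31 Oct 2035: 1 month at 1.9% → $733000 × 1.9% × 1/12 = $1160.5833
1 Nov – 31 Dec 2035: 2 months at 2.45% → $733000 × 2.45% × 2/12 = $2993.0833
Total = $23028.4167

$23028.42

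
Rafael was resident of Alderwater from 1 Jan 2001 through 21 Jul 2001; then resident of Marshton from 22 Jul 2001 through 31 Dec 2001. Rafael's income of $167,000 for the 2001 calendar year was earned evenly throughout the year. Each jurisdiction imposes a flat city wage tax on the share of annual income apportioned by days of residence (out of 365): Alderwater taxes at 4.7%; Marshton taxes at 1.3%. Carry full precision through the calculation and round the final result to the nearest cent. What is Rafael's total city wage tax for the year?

$5,313.35

Alderwater, 1 Jan – 21 Jul 2001: 202 days → $167,000 × 4.7% × 202/365 = $4,343.8301
Marshton, 22 Jul – 31 Dec 2001: 163 days → $167,000 × 1.3% × 163/365 = $969.5151
Total = $5,313.3452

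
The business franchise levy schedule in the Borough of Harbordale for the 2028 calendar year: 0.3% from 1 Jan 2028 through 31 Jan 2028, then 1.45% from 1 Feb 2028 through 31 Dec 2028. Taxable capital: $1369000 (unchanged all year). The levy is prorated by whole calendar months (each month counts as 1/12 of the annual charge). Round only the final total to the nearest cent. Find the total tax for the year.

1 Jan – 31 Jan 2028: 1 month at 0.3% → $1369000 × 0.3% × 1/12 = $342.2500
1 Feb – 31 Dec 2028: 11 months at 1.45% → $1369000 × 1.45% × 11/12 = $18196.2917
Total = $18538.5417

$18538.54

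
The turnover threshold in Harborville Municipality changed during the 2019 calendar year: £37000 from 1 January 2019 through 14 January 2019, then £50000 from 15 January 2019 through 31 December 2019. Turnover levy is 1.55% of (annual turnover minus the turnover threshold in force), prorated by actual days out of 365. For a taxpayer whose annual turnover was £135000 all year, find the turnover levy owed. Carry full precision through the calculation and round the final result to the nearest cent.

1 January – 14 January 2019: 14 days, exemption £37000 → (£135000 − £37000) × 1.55% × 14/365 = £58.2630
15 January – 31 December 2019: 351 days, exemption £50000 → (£135000 − £50000) × 1.55% × 351/365 = £1266.9658
Total = £1325.2288

£1325.23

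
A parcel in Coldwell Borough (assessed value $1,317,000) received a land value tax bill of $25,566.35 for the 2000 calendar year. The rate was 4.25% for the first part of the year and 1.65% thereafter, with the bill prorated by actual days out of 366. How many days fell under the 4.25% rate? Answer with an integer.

41 days

Let d = days at the first rate; then 366 − d days at the second rate.
$1,317,000 × [4.25%·d + 1.65%·(366−d)] / 366 = $25,566.35
Solving gives d = 41, so the new rate took effect on February 11, 2000.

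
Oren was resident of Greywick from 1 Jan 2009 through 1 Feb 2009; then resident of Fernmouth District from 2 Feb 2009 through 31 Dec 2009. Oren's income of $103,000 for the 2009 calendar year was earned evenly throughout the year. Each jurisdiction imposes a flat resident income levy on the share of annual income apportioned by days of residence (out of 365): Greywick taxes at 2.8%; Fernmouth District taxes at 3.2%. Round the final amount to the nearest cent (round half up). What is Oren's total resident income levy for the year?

Greywick, 1 Jan – 1 Feb 2009: 32 days → $103,000 × 2.8% × 32/365 = $252.8438
Fernmouth District, 2 Feb – 31 Dec 2009: 333 days → $103,000 × 3.2% × 333/365 = $3,007.0356
Total = $3,259.8795

$3,259.88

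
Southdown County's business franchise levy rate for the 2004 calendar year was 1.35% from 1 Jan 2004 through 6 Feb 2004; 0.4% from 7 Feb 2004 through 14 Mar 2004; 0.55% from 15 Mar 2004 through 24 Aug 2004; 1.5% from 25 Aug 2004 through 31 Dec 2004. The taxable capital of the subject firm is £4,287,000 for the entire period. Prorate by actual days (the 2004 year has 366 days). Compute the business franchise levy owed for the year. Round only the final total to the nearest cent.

£40,749.93

1 Jan – 6 Feb 2004: 37 days at 1.35% → £4,287,000 × 1.35% × 37/366 = £5,850.7008
7 Feb – 14 Mar 2004: 37 days at 0.4% → £4,287,000 × 0.4% × 37/366 = £1,733.5410
15 Mar – 24 Aug 2004: 163 days at 0.55% → £4,287,000 × 0.55% × 163/366 = £10,500.8074
25 Aug – 31 Dec 2004: 129 days at 1.5% → £4,287,000 × 1.5% × 129/366 = £22,664.8770
Total = £40,749.9262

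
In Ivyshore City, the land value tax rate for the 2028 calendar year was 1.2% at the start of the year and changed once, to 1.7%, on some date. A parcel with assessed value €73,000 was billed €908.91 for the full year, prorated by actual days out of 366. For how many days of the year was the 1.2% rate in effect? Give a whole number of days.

333 days

Let d = days at the first rate; then 366 − d days at the second rate.
€73,000 × [1.2%·d + 1.7%·(366−d)] / 366 = €908.91
Solving gives d = 333, so the new rate took effect on 29 November 2028.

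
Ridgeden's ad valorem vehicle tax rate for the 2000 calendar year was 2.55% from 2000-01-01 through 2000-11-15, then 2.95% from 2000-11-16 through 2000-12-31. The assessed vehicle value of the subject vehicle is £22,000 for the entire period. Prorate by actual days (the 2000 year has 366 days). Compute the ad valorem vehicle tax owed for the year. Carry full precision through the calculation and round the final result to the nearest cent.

£572.06

2000-01-01 to 2000-11-15: 320 days at 2.55% → £22,000 × 2.55% × 320/366 = £490.4918
2000-11-16 to 2000-12-31: 46 days at 2.95% → £22,000 × 2.95% × 46/366 = £81.5683
Total = £572.0601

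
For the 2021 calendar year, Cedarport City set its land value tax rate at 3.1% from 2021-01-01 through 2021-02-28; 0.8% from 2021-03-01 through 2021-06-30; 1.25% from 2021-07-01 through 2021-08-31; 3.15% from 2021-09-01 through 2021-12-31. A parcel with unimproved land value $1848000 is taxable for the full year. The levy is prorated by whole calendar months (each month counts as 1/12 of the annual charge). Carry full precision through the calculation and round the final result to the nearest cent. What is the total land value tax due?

$37730.00

2021-01-01 to 2021-02-28: 2 months at 3.1% → $1848000 × 3.1% × 2/12 = $9548.0000
2021-03-01 to 2021-06-30: 4 months at 0.8% → $1848000 × 0.8% × 4/12 = $4928.0000
2021-07-01 to 2021-08-31: 2 months at 1.25% → $1848000 × 1.25% × 2/12 = $3850.0000
2021-09-01 to 2021-12-31: 4 months at 3.15% → $1848000 × 3.15% × 4/12 = $19404.0000
Total = $37730.0000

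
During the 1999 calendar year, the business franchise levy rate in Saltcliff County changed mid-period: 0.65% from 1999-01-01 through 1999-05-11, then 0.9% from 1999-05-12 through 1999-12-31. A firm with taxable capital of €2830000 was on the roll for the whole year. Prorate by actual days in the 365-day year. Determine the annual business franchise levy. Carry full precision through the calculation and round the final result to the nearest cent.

€22930.75

1999-01-01 to 1999-05-11: 131 days at 0.65% → €2830000 × 0.65% × 131/365 = €6602.0411
1999-05-12 to 1999-12-31: 234 days at 0.9% → €2830000 × 0.9% × 234/365 = €16328.7123
Total = €22930.7534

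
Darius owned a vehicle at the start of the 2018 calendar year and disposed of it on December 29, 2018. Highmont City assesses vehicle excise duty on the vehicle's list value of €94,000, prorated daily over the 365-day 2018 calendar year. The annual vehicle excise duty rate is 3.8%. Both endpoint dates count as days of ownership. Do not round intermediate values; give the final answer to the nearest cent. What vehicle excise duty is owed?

€3,552.43

Days held (January 1 – December 29, 2018): 363 out of 365
Tax = €94,000 × 3.8% × 363/365 = €3,552.4274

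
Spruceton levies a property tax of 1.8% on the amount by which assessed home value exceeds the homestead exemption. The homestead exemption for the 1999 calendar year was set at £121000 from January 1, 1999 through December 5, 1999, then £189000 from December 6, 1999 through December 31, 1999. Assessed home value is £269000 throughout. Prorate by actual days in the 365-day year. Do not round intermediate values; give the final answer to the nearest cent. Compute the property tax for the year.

£2576.81

January 1 – December 5, 1999: 339 days, exemption £121000 → (£269000 − £121000) × 1.8% × 339/365 = £2474.2356
December 6 – December 31, 1999: 26 days, exemption £189000 → (£269000 − £189000) × 1.8% × 26/365 = £102.5753
Total = £2576.8110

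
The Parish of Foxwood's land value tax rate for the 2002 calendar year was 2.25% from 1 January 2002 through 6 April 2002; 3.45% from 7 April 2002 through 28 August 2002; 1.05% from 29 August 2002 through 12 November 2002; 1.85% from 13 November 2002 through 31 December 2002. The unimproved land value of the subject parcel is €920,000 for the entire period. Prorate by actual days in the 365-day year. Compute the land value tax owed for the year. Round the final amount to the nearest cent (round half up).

1 January – 6 April 2002: 96 days at 2.25% → €920,000 × 2.25% × 96/365 = €5,444.3836
7 April – 28 August 2002: 144 days at 3.45% → €920,000 × 3.45% × 144/365 = €12,522.0822
29 August – 12 November 2002: 76 days at 1.05% → €920,000 × 1.05% × 76/365 = €2,011.3973
13 November – 31 December 2002: 49 days at 1.85% → €920,000 × 1.85% × 49/365 = €2,284.8767
Total = €22,262.7397

€22,262.74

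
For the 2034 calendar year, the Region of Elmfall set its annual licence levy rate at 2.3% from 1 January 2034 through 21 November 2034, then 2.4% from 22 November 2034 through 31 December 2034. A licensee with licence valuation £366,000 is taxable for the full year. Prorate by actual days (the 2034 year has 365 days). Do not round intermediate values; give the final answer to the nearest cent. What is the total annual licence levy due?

1 January – 21 November 2034: 325 days at 2.3% → £366,000 × 2.3% × 325/365 = £7,495.4795
22 November – 31 December 2034: 40 days at 2.4% → £366,000 × 2.4% × 40/365 = £962.6301
Total = £8,458.1096

£8,458.11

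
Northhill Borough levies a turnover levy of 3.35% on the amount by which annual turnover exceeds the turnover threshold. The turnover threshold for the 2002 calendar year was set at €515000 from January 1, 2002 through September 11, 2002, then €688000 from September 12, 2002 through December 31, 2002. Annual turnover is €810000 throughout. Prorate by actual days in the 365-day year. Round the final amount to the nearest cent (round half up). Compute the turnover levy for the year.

€8120.03

January 1 – September 11, 2002: 254 days, exemption €515000 → (€810000 − €515000) × 3.35% × 254/365 = €6877.1370
September 12 – December 31, 2002: 111 days, exemption €688000 → (€810000 − €688000) × 3.35% × 111/365 = €1242.8959
Total = €8120.0329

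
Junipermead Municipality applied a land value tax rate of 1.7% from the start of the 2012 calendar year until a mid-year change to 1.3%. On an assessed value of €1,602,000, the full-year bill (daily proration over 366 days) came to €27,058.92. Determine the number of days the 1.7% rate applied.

Let d = days at the first rate; then 366 − d days at the second rate.
€1,602,000 × [1.7%·d + 1.3%·(366−d)] / 366 = €27,058.92
Solving gives d = 356, so the new rate took effect on 22 Dec 2012.

356 days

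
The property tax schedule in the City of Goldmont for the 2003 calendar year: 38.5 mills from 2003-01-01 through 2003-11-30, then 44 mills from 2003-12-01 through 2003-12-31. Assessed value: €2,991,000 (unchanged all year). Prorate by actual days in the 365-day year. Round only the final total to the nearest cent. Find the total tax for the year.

€116,550.67

2003-01-01 to 2003-11-30: 334 days at 38.5 mills → €2,991,000 × 3.85% × 334/365 = €105,373.3397
2003-12-01 to 2003-12-31: 31 days at 44 mills → €2,991,000 × 4.4% × 31/365 = €11,177.3260
Total = €116,550.6658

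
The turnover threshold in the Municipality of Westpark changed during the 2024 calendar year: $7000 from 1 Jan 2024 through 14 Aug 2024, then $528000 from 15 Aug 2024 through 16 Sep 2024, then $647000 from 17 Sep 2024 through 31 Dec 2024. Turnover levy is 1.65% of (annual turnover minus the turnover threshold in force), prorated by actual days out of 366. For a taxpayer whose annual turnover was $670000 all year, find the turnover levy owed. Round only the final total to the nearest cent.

1 Jan – 14 Aug 2024: 227 days, exemption $7000 → ($670000 − $7000) × 1.65% × 227/366 = $6784.8811
15 Aug – 16 Sep 2024: 33 days, exemption $528000 → ($670000 − $528000) × 1.65% × 33/366 = $211.2541
17 Sep – 31 Dec 2024: 106 days, exemption $647000 → ($670000 − $647000) × 1.65% × 106/366 = $109.9098
Total = $7106.0451

$7106.05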